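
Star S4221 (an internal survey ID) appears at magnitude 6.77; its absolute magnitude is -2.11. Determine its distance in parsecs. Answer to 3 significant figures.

Distance modulus: m − M = 6.77 − (-2.11) = 8.880
m − M = 5 log₁₀ d − 5
log₁₀ d = (m − M)/5 + 1 = 2.7760
d = 10^2.7760 = 597.0 pc

d ≈ 597 pc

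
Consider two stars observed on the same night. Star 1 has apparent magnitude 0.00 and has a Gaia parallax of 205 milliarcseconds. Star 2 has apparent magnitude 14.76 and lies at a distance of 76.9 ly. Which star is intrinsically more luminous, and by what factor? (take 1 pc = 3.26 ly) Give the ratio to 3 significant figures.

Star 1: p = 205 mas = 0.205″ → d = 1/p = 4.878 pc
Star 1: M = m − 5 log₁₀ d + 5 = 0.00 − 5·0.6882 + 5 = 1.559
Star 2: d = 76.9 ly / 3.26 = 23.59 pc
Star 2: M = m − 5 log₁₀ d + 5 = 14.76 − 5·1.3727 + 5 = 12.896
ΔM = M_1 − M_2 = 1.559 − (12.896) = -11.338; smaller M is more luminous → Star 1.
L ratio = 10^(0.4 |ΔM|) = 10^4.535 = 34280

Star 1 is more luminous, by a factor of 34300.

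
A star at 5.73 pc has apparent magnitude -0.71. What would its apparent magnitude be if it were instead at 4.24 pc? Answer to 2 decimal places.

m ≈ -1.36

Flux ∝ 1/d², so Δm = 5 log₁₀(d₂/d₁) = 5 log₁₀(4.24/5.73) = -0.654
m₂ = m₁ + Δm = -0.71 + (-0.654) = -1.364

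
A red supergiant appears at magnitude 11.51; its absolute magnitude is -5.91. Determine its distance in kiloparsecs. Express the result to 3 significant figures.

μ = m − M = 17.420
m − M = 5 log₁₀ d − 5
log₁₀ d = (m − M)/5 + 1 = 4.4840
d = 10^4.4840 = 30480 pc
= 30.48 kpc

d ≈ 30.5 kpc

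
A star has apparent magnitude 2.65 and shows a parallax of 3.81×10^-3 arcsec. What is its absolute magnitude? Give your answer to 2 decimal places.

M ≈ -4.45

d = 1/p = 1/3.81×10^-3″ = 262.5 pc
5 log₁₀(d/10 pc) = 5 log₁₀(262.5) − 5 = 7.095
M = m − 5 log₁₀(d/10) = 2.65 − 7.095 = -4.445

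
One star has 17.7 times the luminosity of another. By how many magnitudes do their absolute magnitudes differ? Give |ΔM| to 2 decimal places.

|ΔM| ≈ 3.12

Pogson: ΔM = −2.5 log₁₀(ratio) = −2.5 log₁₀(17.7) = −2.5 × 1.2480 = -3.120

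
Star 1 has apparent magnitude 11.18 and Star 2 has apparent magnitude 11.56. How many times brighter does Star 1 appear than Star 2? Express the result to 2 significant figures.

1.4

Δm = 11.18 − (11.56) = -0.38
Flux ratio = 10^(−0.4 Δm) = 10^(−0.4 × -0.38) = 10^0.152 = 1.419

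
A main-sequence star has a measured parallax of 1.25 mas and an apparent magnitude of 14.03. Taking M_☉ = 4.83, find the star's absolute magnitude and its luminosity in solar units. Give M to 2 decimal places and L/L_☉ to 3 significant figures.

d = 1/p = 1000/1.25 mas = 800.0 pc
M = m − 5 log₁₀ d + 5 = 14.03 − 5·2.9031 + 5 = 4.515
M − M_☉ = 4.515 − 4.83 = -0.315
L/L_☉ = 10^(−0.4 × -0.315) = 1.337

M ≈ 4.51; L/L_☉ ≈ 1.34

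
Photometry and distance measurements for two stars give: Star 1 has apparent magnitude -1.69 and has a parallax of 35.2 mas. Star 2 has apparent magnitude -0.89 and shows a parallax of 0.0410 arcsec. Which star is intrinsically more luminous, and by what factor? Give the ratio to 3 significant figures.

Star 1 is more luminous, by a factor of 2.83.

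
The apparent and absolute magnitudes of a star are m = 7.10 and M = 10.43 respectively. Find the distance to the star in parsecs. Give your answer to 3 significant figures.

d ≈ 2.16 pc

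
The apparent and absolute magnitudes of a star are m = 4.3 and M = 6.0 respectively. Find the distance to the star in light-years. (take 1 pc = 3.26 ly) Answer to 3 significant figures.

μ = m − M = -1.700
m − M = 5 log₁₀ d − 5
log₁₀ d = (m − M)/5 + 1 = 0.6600
d = 10^0.6600 = 4.571 pc
= 14.90 ly

d ≈ 14.9 ly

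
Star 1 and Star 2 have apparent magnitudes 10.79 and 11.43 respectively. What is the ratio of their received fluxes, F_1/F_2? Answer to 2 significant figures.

F_1/F_2 ≈ 1.8

Δm = 10.79 − (11.43) = -0.64
Flux ratio = 10^(−0.4 Δm) = 10^(−0.4 × -0.64) = 10^0.256 = 1.803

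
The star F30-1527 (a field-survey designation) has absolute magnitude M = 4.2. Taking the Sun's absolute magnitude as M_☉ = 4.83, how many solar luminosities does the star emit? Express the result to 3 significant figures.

M − M_☉ = 4.2 − 4.83 = -0.630
L/L_☉ = 10^(−0.4 (M − M_☉)) = 10^0.252 = 1.786

L/L_☉ ≈ 1.79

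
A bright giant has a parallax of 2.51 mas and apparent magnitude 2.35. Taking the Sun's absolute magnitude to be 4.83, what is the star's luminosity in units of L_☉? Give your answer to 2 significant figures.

L/L_☉ ≈ 16000

d = 1/p = 1000/2.51 mas = 398.4 pc
M = m − 5 log₁₀ d + 5 = 2.35 − 5·2.6003 + 5 = -5.652
M − M_☉ = -5.652 − 4.83 = -10.482
L/L_☉ = 10^(−0.4 × -10.482) = 15580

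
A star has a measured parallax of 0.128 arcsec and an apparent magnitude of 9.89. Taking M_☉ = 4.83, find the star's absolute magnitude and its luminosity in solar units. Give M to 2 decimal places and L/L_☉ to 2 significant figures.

M ≈ 10.43; L/L_☉ ≈ 5.8×10^-3

d = 1/p = 1/0.128″ = 7.812 pc
M = m − 5 log₁₀ d + 5 = 9.89 − 5·0.8928 + 5 = 10.426
M − M_☉ = 10.426 − 4.83 = 5.596
L/L_☉ = 10^(−0.4 × 5.596) = 5.775×10^-3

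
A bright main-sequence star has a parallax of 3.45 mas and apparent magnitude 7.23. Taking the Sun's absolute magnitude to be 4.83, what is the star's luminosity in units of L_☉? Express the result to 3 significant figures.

d = 1/p = 1000/3.45 mas = 289.9 pc
M = m − 5 log₁₀ d + 5 = 7.23 − 5·2.4622 + 5 = -0.081
M − M_☉ = -0.081 − 4.83 = -4.911
L/L_☉ = 10^(−0.4 × -4.911) = 92.12

L/L_☉ ≈ 92.1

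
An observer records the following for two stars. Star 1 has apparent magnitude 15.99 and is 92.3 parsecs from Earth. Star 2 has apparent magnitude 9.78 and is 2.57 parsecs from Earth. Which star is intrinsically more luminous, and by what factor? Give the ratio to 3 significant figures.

Star 1: M = m − 5 log₁₀ d + 5 = 15.99 − 5·1.9652 + 5 = 11.164
Star 2: M = m − 5 log₁₀ d + 5 = 9.78 − 5·0.4099 + 5 = 12.730
ΔM = M_1 − M_2 = 11.164 − (12.730) = -1.566; smaller M is more luminous → Star 1.
L ratio = 10^(0.4 |ΔM|) = 10^0.627 = 4.232

Star 1 is more luminous, by a factor of 4.23.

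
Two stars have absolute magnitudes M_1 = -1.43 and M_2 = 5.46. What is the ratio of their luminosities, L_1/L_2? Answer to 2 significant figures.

L_1/L_2 ≈ 570

ΔM = M_1 − M_2 = -6.89
L_1/L_2 = 10^(−0.4 ΔM) = 10^2.756 = 570.2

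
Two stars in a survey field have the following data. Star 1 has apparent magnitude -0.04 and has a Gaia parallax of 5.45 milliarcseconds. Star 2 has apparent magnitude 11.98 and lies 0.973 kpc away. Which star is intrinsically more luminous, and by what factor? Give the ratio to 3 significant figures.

Star 1: p = 5.45 mas = 5.45×10^-3″ → d = 1/p = 183.5 pc
Star 1: M = m − 5 log₁₀ d + 5 = -0.04 − 5·2.2636 + 5 = -6.358
Star 2: d = 0.973 kpc = 973.0 pc
Star 2: M = m − 5 log₁₀ d + 5 = 11.98 − 5·2.9881 + 5 = 2.039
ΔM = M_1 − M_2 = -6.358 − (2.039) = -8.397; smaller M is more luminous → Star 1.
L ratio = 10^(0.4 |ΔM|) = 10^3.359 = 2286

Star 1 is more luminous, by a factor of 2290.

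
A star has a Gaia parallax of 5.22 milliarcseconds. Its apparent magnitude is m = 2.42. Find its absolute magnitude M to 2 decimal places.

p = 5.22 mas = 5.22×10^-3″ → d = 1/p = 191.6 pc
5 log₁₀(d/10 pc) = 5 log₁₀(191.6) − 5 = 6.412
M = m − 5 log₁₀(d/10) = 2.42 − 6.412 = -3.992

M ≈ -3.99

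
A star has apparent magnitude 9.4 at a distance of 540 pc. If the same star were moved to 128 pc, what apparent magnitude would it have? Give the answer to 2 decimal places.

Flux ∝ 1/d², so Δm = 5 log₁₀(d₂/d₁) = 5 log₁₀(128/540) = -3.126
m₂ = m₁ + Δm = 9.4 + (-3.126) = 6.274

m ≈ 6.27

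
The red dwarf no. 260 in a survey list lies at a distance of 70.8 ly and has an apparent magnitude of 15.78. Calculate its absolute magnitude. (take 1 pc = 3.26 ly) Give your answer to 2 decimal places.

M ≈ 14.10

d = 70.8 ly / 3.26 = 21.72 pc
5 log₁₀(d/10 pc) = 5 log₁₀(21.72) − 5 = 1.684
M = m − 5 log₁₀(d/10) = 15.78 − 1.684 = 14.096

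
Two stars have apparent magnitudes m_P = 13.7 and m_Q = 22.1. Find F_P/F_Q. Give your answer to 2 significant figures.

Magnitude difference = -8.4
Flux ratio = 10^(−0.4 Δm) = 10^(−0.4 × -8.4) = 10^3.360 = 2291

F_P/F_Q ≈ 2300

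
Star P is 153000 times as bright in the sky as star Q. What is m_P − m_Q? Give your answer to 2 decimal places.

m_P − m_Q ≈ -12.96

Pogson: Δm = −2.5 log₁₀(ratio) = −2.5 log₁₀(153000) = −2.5 × 5.1847 = -12.962
Star P is brighter, so it has the smaller magnitude: the difference is negative.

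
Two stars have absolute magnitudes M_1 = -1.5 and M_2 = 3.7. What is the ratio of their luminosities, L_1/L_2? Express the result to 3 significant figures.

L_1/L_2 ≈ 120

ΔM = M_1 − M_2 = -5.2
L_1/L_2 = 10^(−0.4 ΔM) = 10^2.080 = 120.2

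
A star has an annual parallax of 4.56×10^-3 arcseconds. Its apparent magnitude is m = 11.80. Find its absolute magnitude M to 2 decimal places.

d = 1/p = 1/4.56×10^-3″ = 219.3 pc
5 log₁₀(d/10 pc) = 5 log₁₀(219.3) − 5 = 6.705
M = m − 5 log₁₀(d/10) = 11.80 − 6.705 = 5.095

M ≈ 5.09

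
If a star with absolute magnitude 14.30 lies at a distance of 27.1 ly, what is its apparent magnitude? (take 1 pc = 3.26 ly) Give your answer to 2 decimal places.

m ≈ 13.90

d = 27.1 ly / 3.26 = 8.313 pc
m = M + 5 log₁₀ d − 5 = 14.30 + 5·0.9198 − 5 = 13.899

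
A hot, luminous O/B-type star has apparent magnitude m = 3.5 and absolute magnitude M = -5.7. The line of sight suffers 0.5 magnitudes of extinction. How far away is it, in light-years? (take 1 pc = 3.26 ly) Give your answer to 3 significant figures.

m − M = 5 log₁₀(d/10 pc) + A  ⇒  3.5 − (-5.7) − 0.5 = 5 log₁₀(d/10)
8.700 = 5 log₁₀(d/10)
log₁₀ d = (m − M − A)/5 + 1 = 2.7400
d = 10^2.7400 = 549.5 pc
= 1792 ly

d ≈ 1790 ly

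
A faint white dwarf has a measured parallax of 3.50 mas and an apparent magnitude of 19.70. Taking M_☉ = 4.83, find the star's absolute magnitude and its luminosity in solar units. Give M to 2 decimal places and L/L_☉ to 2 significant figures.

M ≈ 12.42; L/L_☉ ≈ 9.2×10^-4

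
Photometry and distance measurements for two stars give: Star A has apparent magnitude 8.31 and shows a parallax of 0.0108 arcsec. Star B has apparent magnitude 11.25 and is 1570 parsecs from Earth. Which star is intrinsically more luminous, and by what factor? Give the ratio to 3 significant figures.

Star B is more luminous, by a factor of 19.2.

Star A: d = 1/p = 1/0.0108″ = 92.59 pc
Star A: M = m − 5 log₁₀ d + 5 = 8.31 − 5·1.9666 + 5 = 3.477
Star B: M = m − 5 log₁₀ d + 5 = 11.25 − 5·3.1959 + 5 = 0.271
ΔM = M_A − M_B = 3.477 − (0.271) = 3.207; smaller M is more luminous → Star B.
L ratio = 10^(0.4 |ΔM|) = 10^1.283 = 19.17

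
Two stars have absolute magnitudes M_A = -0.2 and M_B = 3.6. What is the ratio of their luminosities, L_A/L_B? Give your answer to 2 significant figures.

L_A/L_B ≈ 33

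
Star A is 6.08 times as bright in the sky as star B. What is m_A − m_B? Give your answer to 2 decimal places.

m_A − m_B ≈ -1.96

Pogson: Δm = −2.5 log₁₀(ratio) = −2.5 log₁₀(6.08) = −2.5 × 0.7839 = -1.960
Star A is brighter, so it has the smaller magnitude: the difference is negative.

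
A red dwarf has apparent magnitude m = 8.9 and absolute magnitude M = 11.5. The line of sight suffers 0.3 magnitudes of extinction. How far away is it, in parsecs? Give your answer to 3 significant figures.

m − M = 5 log₁₀(d/10 pc) + A  ⇒  8.9 − (11.5) − 0.3 = 5 log₁₀(d/10)
-2.900 = 5 log₁₀(d/10)
log₁₀ d = (m − M − A)/5 + 1 = 0.4200
d = 10^0.4200 = 2.630 pc

d ≈ 2.63 pc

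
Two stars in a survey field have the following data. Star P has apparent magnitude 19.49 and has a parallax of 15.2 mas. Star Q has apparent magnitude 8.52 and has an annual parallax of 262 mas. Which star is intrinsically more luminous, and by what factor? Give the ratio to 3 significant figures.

Star P: p = 15.2 mas = 0.0152″ → d = 1/p = 65.79 pc
Star P: M = m − 5 log₁₀ d + 5 = 19.49 − 5·1.8182 + 5 = 15.399
Star Q: p = 262 mas = 0.262″ → d = 1/p = 3.817 pc
Star Q: M = m − 5 log₁₀ d + 5 = 8.52 − 5·0.5817 + 5 = 10.612
ΔM = M_P − M_Q = 15.399 − (10.612) = 4.788; smaller M is more luminous → Star Q.
L ratio = 10^(0.4 |ΔM|) = 10^1.915 = 82.24

Star Q is more luminous, by a factor of 82.2.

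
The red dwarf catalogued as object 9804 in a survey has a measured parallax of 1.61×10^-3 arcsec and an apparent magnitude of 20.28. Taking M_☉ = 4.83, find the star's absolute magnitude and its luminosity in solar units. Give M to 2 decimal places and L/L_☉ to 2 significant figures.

M ≈ 11.31; L/L_☉ ≈ 2.5×10^-3

d = 1/p = 1/1.61×10^-3″ = 621.1 pc
M = m − 5 log₁₀ d + 5 = 20.28 − 5·2.7932 + 5 = 11.314
M − M_☉ = 11.314 − 4.83 = 6.484
L/L_☉ = 10^(−0.4 × 6.484) = 2.549×10^-3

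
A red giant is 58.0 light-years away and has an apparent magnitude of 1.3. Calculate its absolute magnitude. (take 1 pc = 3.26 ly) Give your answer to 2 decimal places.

M ≈ 0.05

d = 58.0 ly / 3.26 = 17.79 pc
5 log₁₀(d/10 pc) = 5 log₁₀(17.79) − 5 = 1.251
M = m − 5 log₁₀(d/10) = 1.3 − 1.251 = 0.049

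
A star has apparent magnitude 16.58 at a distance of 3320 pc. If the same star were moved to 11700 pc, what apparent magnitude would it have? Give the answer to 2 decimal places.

Flux ∝ 1/d², so Δm = 5 log₁₀(d₂/d₁) = 5 log₁₀(11700/3320) = 2.735
m₂ = m₁ + Δm = 16.58 + (2.735) = 19.315

m ≈ 19.32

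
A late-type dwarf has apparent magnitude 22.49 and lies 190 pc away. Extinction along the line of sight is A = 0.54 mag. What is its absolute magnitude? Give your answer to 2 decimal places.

M ≈ 15.56

5 log₁₀(d/10 pc) = 5 log₁₀(190.0) − 5 = 6.394
M = m − 5 log₁₀(d/10) − A = 22.49 − 6.394 − 0.54 = 15.556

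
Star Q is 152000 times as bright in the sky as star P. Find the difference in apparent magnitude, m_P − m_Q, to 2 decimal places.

m_P − m_Q ≈ 12.95

Pogson: Δm = −2.5 log₁₀(ratio) = −2.5 log₁₀(152000) = −2.5 × 5.1818 = -12.955
Star Q is brighter so has the smaller magnitude: m_P − m_Q is positive.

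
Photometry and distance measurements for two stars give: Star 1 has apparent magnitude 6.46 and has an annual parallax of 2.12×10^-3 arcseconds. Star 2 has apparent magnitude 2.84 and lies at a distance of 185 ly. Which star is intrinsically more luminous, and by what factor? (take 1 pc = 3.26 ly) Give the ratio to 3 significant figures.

Star 1 is more luminous, by a factor of 2.46.

Star 1: d = 1/p = 1/2.12×10^-3″ = 471.7 pc
Star 1: M = m − 5 log₁₀ d + 5 = 6.46 − 5·2.6737 + 5 = -1.908
Star 2: d = 185 ly / 3.26 = 56.75 pc
Star 2: M = m − 5 log₁₀ d + 5 = 2.84 − 5·1.7540 + 5 = -0.930
ΔM = M_1 − M_2 = -1.908 − (-0.930) = -0.979; smaller M is more luminous → Star 1.
L ratio = 10^(0.4 |ΔM|) = 10^0.391 = 2.463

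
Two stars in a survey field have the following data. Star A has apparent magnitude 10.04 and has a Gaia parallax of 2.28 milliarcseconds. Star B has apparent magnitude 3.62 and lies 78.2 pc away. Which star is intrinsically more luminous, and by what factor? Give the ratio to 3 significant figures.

Star B is more luminous, by a factor of 11.8.

Star A: p = 2.28 mas = 2.28×10^-3″ → d = 1/p = 438.6 pc
Star A: M = m − 5 log₁₀ d + 5 = 10.04 − 5·2.6421 + 5 = 1.830
Star B: M = m − 5 log₁₀ d + 5 = 3.62 − 5·1.8932 + 5 = -0.846
ΔM = M_A − M_B = 1.830 − (-0.846) = 2.676; smaller M is more luminous → Star B.
L ratio = 10^(0.4 |ΔM|) = 10^1.070 = 11.76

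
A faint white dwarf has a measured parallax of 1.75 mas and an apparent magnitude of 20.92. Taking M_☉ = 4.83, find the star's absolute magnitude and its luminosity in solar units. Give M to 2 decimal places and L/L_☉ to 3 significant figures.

M ≈ 12.14; L/L_☉ ≈ 1.20×10^-3

d = 1/p = 1000/1.75 mas = 571.4 pc
M = m − 5 log₁₀ d + 5 = 20.92 − 5·2.7570 + 5 = 12.135
M − M_☉ = 12.135 − 4.83 = 7.305
L/L_☉ = 10^(−0.4 × 7.305) = 1.197×10^-3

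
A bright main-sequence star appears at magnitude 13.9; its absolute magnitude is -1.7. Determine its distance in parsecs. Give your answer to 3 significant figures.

d ≈ 13200 pc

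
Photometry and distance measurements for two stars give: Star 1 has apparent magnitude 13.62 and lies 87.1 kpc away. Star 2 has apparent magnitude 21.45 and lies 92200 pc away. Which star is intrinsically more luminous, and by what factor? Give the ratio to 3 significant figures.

Star 1: d = 87.1 kpc = 87100 pc
Star 1: M = m − 5 log₁₀ d + 5 = 13.62 − 5·4.9400 + 5 = -6.080
Star 2: M = m − 5 log₁₀ d + 5 = 21.45 − 5·4.9647 + 5 = 1.626
ΔM = M_1 − M_2 = -6.080 − (1.626) = -7.706; smaller M is more luminous → Star 1.
L ratio = 10^(0.4 |ΔM|) = 10^3.083 = 1209

Star 1 is more luminous, by a factor of 1210.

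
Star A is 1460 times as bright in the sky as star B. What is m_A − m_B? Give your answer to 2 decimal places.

Pogson: Δm = −2.5 log₁₀(ratio) = −2.5 log₁₀(1460) = −2.5 × 3.1644 = -7.911
Star A is brighter, so it has the smaller magnitude: the difference is negative.

m_A − m_B ≈ -7.91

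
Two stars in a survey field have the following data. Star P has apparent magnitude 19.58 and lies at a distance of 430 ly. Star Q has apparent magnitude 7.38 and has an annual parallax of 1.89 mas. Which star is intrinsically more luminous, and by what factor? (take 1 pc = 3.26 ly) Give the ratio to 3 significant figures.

Star Q is more luminous, by a factor of 1.22×10^6.

Star P: d = 430 ly / 3.26 = 131.9 pc
Star P: M = m − 5 log₁₀ d + 5 = 19.58 − 5·2.1203 + 5 = 13.979
Star Q: p = 1.89 mas = 1.89×10^-3″ → d = 1/p = 529.1 pc
Star Q: M = m − 5 log₁₀ d + 5 = 7.38 − 5·2.7235 + 5 = -1.238
ΔM = M_P − M_Q = 13.979 − (-1.238) = 15.216; smaller M is more luminous → Star Q.
L ratio = 10^(0.4 |ΔM|) = 10^6.087 = 1.221×10^6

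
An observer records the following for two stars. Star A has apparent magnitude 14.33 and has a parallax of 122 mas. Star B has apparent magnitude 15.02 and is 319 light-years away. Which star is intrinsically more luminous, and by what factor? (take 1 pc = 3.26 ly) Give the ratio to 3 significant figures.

Star A: p = 122 mas = 0.122″ → d = 1/p = 8.197 pc
Star A: M = m − 5 log₁₀ d + 5 = 14.33 − 5·0.9136 + 5 = 14.762
Star B: d = 319 ly / 3.26 = 97.85 pc
Star B: M = m − 5 log₁₀ d + 5 = 15.02 − 5·1.9906 + 5 = 10.067
ΔM = M_A − M_B = 14.762 − (10.067) = 4.695; smaller M is more luminous → Star B.
L ratio = 10^(0.4 |ΔM|) = 10^1.878 = 75.49

Star B is more luminous, by a factor of 75.5.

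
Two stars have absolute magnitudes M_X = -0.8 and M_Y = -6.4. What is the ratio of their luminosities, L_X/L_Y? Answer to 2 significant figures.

L_X/L_Y ≈ 5.8×10^-3

ΔM = M_X − M_Y = 5.6
L_X/L_Y = 10^(−0.4 ΔM) = 10^-2.240 = 5.754×10^-3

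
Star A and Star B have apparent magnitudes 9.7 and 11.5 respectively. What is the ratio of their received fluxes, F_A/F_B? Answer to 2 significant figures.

F_A/F_B ≈ 5.2

Δm = 9.7 − (11.5) = -1.8
Flux ratio = 10^(−0.4 Δm) = 10^(−0.4 × -1.8) = 10^0.720 = 5.248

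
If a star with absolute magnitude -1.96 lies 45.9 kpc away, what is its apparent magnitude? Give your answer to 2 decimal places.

m ≈ 16.35

d = 45.9 kpc = 45900 pc
m = M + 5 log₁₀ d − 5 = -1.96 + 5·4.6618 − 5 = 16.349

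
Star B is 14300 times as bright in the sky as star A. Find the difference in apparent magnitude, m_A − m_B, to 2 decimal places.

Pogson: Δm = −2.5 log₁₀(ratio) = −2.5 log₁₀(14300) = −2.5 × 4.1553 = -10.388
Star B is brighter so has the smaller magnitude: m_A − m_B is positive.

m_A − m_B ≈ 10.39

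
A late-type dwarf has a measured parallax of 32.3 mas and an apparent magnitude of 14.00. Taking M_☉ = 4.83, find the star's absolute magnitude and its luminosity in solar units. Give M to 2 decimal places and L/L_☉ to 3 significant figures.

d = 1/p = 1000/32.3 mas = 30.96 pc
M = m − 5 log₁₀ d + 5 = 14.00 − 5·1.4908 + 5 = 11.546
M − M_☉ = 11.546 − 4.83 = 6.716
L/L_☉ = 10^(−0.4 × 6.716) = 2.059×10^-3

M ≈ 11.55; L/L_☉ ≈ 2.06×10^-3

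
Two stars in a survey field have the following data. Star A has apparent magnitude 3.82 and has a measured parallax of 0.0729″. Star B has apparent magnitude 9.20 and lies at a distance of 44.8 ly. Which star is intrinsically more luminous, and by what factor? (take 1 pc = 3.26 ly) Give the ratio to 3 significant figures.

Star A: d = 1/p = 1/0.0729″ = 13.72 pc
Star A: M = m − 5 log₁₀ d + 5 = 3.82 − 5·1.1373 + 5 = 3.134
Star B: d = 44.8 ly / 3.26 = 13.74 pc
Star B: M = m − 5 log₁₀ d + 5 = 9.20 − 5·1.1381 + 5 = 8.510
ΔM = M_A − M_B = 3.134 − (8.510) = -5.376; smaller M is more luminous → Star A.
L ratio = 10^(0.4 |ΔM|) = 10^2.150 = 141.4

Star A is more luminous, by a factor of 141.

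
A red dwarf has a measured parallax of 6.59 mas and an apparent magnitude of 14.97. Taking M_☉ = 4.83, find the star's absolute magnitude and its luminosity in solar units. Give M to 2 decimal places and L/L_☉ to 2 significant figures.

d = 1/p = 1000/6.59 mas = 151.7 pc
M = m − 5 log₁₀ d + 5 = 14.97 − 5·2.1811 + 5 = 9.064
M − M_☉ = 9.064 − 4.83 = 4.234
L/L_☉ = 10^(−0.4 × 4.234) = 0.02024

M ≈ 9.06; L/L_☉ ≈ 0.020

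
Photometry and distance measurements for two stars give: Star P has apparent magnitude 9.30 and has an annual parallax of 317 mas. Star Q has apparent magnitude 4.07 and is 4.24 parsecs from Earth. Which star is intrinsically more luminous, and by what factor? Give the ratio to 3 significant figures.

Star Q is more luminous, by a factor of 223.

Star P: p = 317 mas = 0.317″ → d = 1/p = 3.155 pc
Star P: M = m − 5 log₁₀ d + 5 = 9.30 − 5·0.4989 + 5 = 11.805
Star Q: M = m − 5 log₁₀ d + 5 = 4.07 − 5·0.6274 + 5 = 5.933
ΔM = M_P − M_Q = 11.805 − (5.933) = 5.872; smaller M is more luminous → Star Q.
L ratio = 10^(0.4 |ΔM|) = 10^2.349 = 223.3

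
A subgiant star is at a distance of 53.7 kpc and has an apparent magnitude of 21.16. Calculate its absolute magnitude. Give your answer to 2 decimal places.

M ≈ 2.51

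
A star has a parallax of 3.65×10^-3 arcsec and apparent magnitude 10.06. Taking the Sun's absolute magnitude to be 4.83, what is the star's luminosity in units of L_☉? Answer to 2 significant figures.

L/L_☉ ≈ 6.1

d = 1/p = 1/3.65×10^-3″ = 274.0 pc
M = m − 5 log₁₀ d + 5 = 10.06 − 5·2.4377 + 5 = 2.871
M − M_☉ = 2.871 − 4.83 = -1.959
L/L_☉ = 10^(−0.4 × -1.959) = 6.073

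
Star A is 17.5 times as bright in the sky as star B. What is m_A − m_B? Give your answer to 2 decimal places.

m_A − m_B ≈ -3.11

Pogson: Δm = −2.5 log₁₀(ratio) = −2.5 log₁₀(17.5) = −2.5 × 1.2430 = -3.108
Star A is brighter, so it has the smaller magnitude: the difference is negative.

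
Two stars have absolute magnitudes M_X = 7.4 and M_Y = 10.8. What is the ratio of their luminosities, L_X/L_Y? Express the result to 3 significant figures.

ΔM = M_X − M_Y = -3.4
L_X/L_Y = 10^(−0.4 ΔM) = 10^1.360 = 22.91

L_X/L_Y ≈ 22.9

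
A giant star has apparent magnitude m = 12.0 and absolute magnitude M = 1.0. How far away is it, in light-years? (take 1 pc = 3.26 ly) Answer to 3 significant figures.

d ≈ 5170 ly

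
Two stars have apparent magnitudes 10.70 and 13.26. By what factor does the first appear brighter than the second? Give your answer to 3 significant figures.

10.6

Magnitude difference = -2.56
Flux ratio = 10^(−0.4 Δm) = 10^(−0.4 × -2.56) = 10^1.024 = 10.57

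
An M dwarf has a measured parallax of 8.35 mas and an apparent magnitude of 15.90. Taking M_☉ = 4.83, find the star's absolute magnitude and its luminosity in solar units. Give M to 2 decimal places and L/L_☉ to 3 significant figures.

d = 1/p = 1000/8.35 mas = 119.8 pc
M = m − 5 log₁₀ d + 5 = 15.90 − 5·2.0783 + 5 = 10.508
M − M_☉ = 10.508 − 4.83 = 5.678
L/L_☉ = 10^(−0.4 × 5.678) = 5.353×10^-3

M ≈ 10.51; L/L_☉ ≈ 5.35×10^-3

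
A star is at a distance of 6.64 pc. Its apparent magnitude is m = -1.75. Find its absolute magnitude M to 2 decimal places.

5 log₁₀(d/10 pc) = 5 log₁₀(6.640) − 5 = -0.889
M = m − 5 log₁₀(d/10) = -1.75 + 0.889 = -0.861

M ≈ -0.86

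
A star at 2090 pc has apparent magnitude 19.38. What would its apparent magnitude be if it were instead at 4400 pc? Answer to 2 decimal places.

Flux ∝ 1/d², so Δm = 5 log₁₀(d₂/d₁) = 5 log₁₀(4400/2090) = 1.617
m₂ = m₁ + Δm = 19.38 + (1.617) = 20.997

m ≈ 21.00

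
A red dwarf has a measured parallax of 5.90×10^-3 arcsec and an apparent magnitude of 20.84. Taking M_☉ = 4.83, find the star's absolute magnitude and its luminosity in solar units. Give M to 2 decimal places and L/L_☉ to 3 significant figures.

M ≈ 14.69; L/L_☉ ≈ 1.13×10^-4

d = 1/p = 1/5.90×10^-3″ = 169.5 pc
M = m − 5 log₁₀ d + 5 = 20.84 − 5·2.2291 + 5 = 14.694
M − M_☉ = 14.694 − 4.83 = 9.864
L/L_☉ = 10^(−0.4 × 9.864) = 1.133×10^-4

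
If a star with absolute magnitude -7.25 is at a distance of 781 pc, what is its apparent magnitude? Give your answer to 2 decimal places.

m ≈ 2.21

m = M + 5 log₁₀ d − 5 = -7.25 + 5·2.8927 − 5 = 2.213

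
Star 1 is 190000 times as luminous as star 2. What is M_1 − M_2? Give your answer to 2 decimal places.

Pogson: ΔM = −2.5 log₁₀(ratio) = −2.5 log₁₀(190000) = −2.5 × 5.2788 = -13.197
Star 1 is brighter, so it has the smaller magnitude: the difference is negative.

M_1 − M_2 ≈ -13.20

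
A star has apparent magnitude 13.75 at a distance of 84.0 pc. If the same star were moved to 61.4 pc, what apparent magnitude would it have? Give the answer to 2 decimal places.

Flux ∝ 1/d², so Δm = 5 log₁₀(d₂/d₁) = 5 log₁₀(61.4/84.0) = -0.681
m₂ = m₁ + Δm = 13.75 + (-0.681) = 13.069

m ≈ 13.07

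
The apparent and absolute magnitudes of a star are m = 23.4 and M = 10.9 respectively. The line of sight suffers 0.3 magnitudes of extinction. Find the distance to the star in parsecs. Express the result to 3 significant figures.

d ≈ 2750 pc

m − M = 5 log₁₀(d/10 pc) + A  ⇒  23.4 − (10.9) − 0.3 = 5 log₁₀(d/10)
12.200 = 5 log₁₀(d/10)
log₁₀ d = (m − M − A)/5 + 1 = 3.4400
d = 10^3.4400 = 2754 pc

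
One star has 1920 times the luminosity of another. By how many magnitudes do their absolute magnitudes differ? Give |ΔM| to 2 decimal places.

Pogson: ΔM = −2.5 log₁₀(ratio) = −2.5 log₁₀(1920) = −2.5 × 3.2833 = -8.208

|ΔM| ≈ 8.21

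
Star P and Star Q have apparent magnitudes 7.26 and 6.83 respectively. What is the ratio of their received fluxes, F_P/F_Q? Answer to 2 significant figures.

F_P/F_Q ≈ 0.67

Magnitude difference = 0.43
Flux ratio = 10^(−0.4 Δm) = 10^(−0.4 × 0.43) = 10^-0.172 = 0.6730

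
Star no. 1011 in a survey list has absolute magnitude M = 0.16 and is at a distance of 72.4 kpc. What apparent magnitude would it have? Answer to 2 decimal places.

d = 72.4 kpc = 72400 pc
m = M + 5 log₁₀ d − 5 = 0.16 + 5·4.8597 − 5 = 19.459

m ≈ 19.46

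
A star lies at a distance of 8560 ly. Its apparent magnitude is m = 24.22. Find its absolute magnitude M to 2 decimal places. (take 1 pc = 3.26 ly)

d = 8560 ly / 3.26 = 2626 pc
5 log₁₀(d/10 pc) = 5 log₁₀(2626) − 5 = 12.096
M = m − 5 log₁₀(d/10) = 24.22 − 12.096 = 12.124

M ≈ 12.12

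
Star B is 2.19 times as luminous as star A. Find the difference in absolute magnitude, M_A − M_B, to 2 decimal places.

M_A − M_B ≈ 0.85

Pogson: ΔM = −2.5 log₁₀(ratio) = −2.5 log₁₀(2.19) = −2.5 × 0.3404 = -0.851
Star B is brighter so has the smaller magnitude: M_A − M_B is positive.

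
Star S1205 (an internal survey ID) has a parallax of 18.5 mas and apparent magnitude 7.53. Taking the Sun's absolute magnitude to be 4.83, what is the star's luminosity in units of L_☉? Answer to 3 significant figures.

L/L_☉ ≈ 2.43

d = 1/p = 1000/18.5 mas = 54.05 pc
M = m − 5 log₁₀ d + 5 = 7.53 − 5·1.7328 + 5 = 3.866
M − M_☉ = 3.866 − 4.83 = -0.964
L/L_☉ = 10^(−0.4 × -0.964) = 2.430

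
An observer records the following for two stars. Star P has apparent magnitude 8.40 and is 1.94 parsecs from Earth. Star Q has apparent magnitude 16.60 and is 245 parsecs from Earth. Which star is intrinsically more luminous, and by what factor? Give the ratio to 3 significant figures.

Star P: M = m − 5 log₁₀ d + 5 = 8.40 − 5·0.2878 + 5 = 11.961
Star Q: M = m − 5 log₁₀ d + 5 = 16.60 − 5·2.3892 + 5 = 9.654
ΔM = M_P − M_Q = 11.961 − (9.654) = 2.307; smaller M is more luminous → Star Q.
L ratio = 10^(0.4 |ΔM|) = 10^0.923 = 8.370

Star Q is more luminous, by a factor of 8.37.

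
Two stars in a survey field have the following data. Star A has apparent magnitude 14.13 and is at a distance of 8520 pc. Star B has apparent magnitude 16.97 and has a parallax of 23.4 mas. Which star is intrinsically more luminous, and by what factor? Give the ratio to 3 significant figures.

Star A is more luminous, by a factor of 544000.

Star A: M = m − 5 log₁₀ d + 5 = 14.13 − 5·3.9304 + 5 = -0.522
Star B: p = 23.4 mas = 0.0234″ → d = 1/p = 42.74 pc
Star B: M = m − 5 log₁₀ d + 5 = 16.97 − 5·1.6308 + 5 = 13.816
ΔM = M_A − M_B = -0.522 − (13.816) = -14.338; smaller M is more luminous → Star A.
L ratio = 10^(0.4 |ΔM|) = 10^5.735 = 543600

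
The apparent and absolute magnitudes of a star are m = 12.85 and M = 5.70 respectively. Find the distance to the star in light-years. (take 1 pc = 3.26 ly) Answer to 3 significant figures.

d ≈ 877 ly

μ = m − M = 7.150
m − M = 5 log₁₀ d − 5
log₁₀ d = (m − M)/5 + 1 = 2.4300
d = 10^2.4300 = 269.2 pc
= 877.4 ly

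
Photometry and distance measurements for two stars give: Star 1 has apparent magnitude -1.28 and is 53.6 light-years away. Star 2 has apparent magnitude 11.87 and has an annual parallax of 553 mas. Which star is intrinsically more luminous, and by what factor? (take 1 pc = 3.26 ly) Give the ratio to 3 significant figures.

Star 1: d = 53.6 ly / 3.26 = 16.44 pc
Star 1: M = m − 5 log₁₀ d + 5 = -1.28 − 5·1.2159 + 5 = -2.360
Star 2: p = 553 mas = 0.553″ → d = 1/p = 1.808 pc
Star 2: M = m − 5 log₁₀ d + 5 = 11.87 − 5·0.2573 + 5 = 15.584
ΔM = M_1 − M_2 = -2.360 − (15.584) = -17.943; smaller M is more luminous → Star 1.
L ratio = 10^(0.4 |ΔM|) = 10^7.177 = 1.504×10^7

Star 1 is more luminous, by a factor of 1.50×10^7.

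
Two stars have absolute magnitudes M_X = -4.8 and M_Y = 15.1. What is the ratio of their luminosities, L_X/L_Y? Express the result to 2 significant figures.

L_X/L_Y ≈ 9.1×10^7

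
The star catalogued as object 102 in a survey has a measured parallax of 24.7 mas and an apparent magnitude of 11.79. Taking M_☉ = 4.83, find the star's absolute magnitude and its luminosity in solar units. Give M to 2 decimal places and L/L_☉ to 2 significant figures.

M ≈ 8.75; L/L_☉ ≈ 0.027

d = 1/p = 1000/24.7 mas = 40.49 pc
M = m − 5 log₁₀ d + 5 = 11.79 − 5·1.6073 + 5 = 8.753
M − M_☉ = 8.753 − 4.83 = 3.923
L/L_☉ = 10^(−0.4 × 3.923) = 0.02695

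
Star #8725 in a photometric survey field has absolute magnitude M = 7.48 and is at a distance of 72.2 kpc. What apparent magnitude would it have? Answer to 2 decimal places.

m ≈ 26.77

d = 72.2 kpc = 72200 pc
m = M + 5 log₁₀ d − 5 = 7.48 + 5·4.8585 − 5 = 26.773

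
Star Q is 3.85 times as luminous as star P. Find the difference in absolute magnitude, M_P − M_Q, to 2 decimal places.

M_P − M_Q ≈ 1.46

Pogson: ΔM = −2.5 log₁₀(ratio) = −2.5 log₁₀(3.85) = −2.5 × 0.5855 = -1.464
Star Q is brighter so has the smaller magnitude: M_P − M_Q is positive.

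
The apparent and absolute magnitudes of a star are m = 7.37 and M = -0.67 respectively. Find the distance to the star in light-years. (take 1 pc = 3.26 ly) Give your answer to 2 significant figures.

d ≈ 1300 ly

μ = m − M = 8.040
m − M = 5 log₁₀ d − 5
log₁₀ d = (m − M)/5 + 1 = 2.6080
d = 10^2.6080 = 405.5 pc
= 1322 ly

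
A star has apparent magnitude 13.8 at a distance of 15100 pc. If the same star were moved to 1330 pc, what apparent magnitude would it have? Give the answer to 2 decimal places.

m ≈ 8.52

Flux ∝ 1/d², so Δm = 5 log₁₀(d₂/d₁) = 5 log₁₀(1330/15100) = -5.276
m₂ = m₁ + Δm = 13.8 + (-5.276) = 8.524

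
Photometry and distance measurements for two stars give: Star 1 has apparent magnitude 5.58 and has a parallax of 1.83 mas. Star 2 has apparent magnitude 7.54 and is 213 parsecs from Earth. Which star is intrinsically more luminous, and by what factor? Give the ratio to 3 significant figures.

Star 1 is more luminous, by a factor of 40.0.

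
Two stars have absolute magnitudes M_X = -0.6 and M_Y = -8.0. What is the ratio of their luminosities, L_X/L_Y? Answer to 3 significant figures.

L_X/L_Y ≈ 1.10×10^-3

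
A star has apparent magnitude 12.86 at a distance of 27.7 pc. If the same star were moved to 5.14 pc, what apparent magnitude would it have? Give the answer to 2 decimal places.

m ≈ 9.20

Flux ∝ 1/d², so Δm = 5 log₁₀(d₂/d₁) = 5 log₁₀(5.14/27.7) = -3.658
m₂ = m₁ + Δm = 12.86 + (-3.658) = 9.202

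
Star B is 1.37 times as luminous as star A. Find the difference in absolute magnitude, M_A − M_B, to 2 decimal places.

M_A − M_B ≈ 0.34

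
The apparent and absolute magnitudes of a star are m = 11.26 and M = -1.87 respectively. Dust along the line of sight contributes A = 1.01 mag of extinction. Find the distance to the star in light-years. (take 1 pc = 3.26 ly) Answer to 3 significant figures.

m − M = 5 log₁₀(d/10 pc) + A  ⇒  11.26 − (-1.87) − 1.01 = 5 log₁₀(d/10)
12.120 = 5 log₁₀(d/10)
log₁₀ d = (m − M − A)/5 + 1 = 3.4240
d = 10^3.4240 = 2655 pc
= 8654 ly

d ≈ 8650 ly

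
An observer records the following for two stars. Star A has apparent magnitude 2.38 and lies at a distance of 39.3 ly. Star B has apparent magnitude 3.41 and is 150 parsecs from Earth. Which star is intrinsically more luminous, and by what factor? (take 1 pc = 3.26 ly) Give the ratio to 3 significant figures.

Star A: d = 39.3 ly / 3.26 = 12.06 pc
Star A: M = m − 5 log₁₀ d + 5 = 2.38 − 5·1.0812 + 5 = 1.974
Star B: M = m − 5 log₁₀ d + 5 = 3.41 − 5·2.1761 + 5 = -2.470
ΔM = M_A − M_B = 1.974 − (-2.470) = 4.445; smaller M is more luminous → Star B.
L ratio = 10^(0.4 |ΔM|) = 10^1.778 = 59.96

Star B is more luminous, by a factor of 60.0.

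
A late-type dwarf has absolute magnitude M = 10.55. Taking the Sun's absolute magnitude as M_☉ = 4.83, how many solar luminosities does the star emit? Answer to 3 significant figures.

L/L_☉ ≈ 5.15×10^-3

M − M_☉ = 10.55 − 4.83 = 5.720
L/L_☉ = 10^(−0.4 (M − M_☉)) = 10^-2.288 = 5.152×10^-3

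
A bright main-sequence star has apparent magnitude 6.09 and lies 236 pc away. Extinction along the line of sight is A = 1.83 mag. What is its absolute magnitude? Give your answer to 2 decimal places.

5 log₁₀(d/10 pc) = 5 log₁₀(236.0) − 5 = 6.865
M = m − 5 log₁₀(d/10) − A = 6.09 − 6.865 − 1.83 = -2.605

M ≈ -2.60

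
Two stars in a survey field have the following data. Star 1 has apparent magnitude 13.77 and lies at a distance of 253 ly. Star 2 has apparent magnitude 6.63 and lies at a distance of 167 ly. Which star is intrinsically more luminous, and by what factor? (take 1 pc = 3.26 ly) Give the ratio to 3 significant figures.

Star 2 is more luminous, by a factor of 313.

Star 1: d = 253 ly / 3.26 = 77.61 pc
Star 1: M = m − 5 log₁₀ d + 5 = 13.77 − 5·1.8899 + 5 = 9.320
Star 2: d = 167 ly / 3.26 = 51.23 pc
Star 2: M = m − 5 log₁₀ d + 5 = 6.63 − 5·1.7095 + 5 = 3.083
ΔM = M_1 − M_2 = 9.320 − (3.083) = 6.238; smaller M is more luminous → Star 2.
L ratio = 10^(0.4 |ΔM|) = 10^2.495 = 312.7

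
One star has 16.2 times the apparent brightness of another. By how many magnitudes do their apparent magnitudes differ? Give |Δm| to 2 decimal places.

Pogson: Δm = −2.5 log₁₀(ratio) = −2.5 log₁₀(16.2) = −2.5 × 1.2095 = -3.024

|Δm| ≈ 3.02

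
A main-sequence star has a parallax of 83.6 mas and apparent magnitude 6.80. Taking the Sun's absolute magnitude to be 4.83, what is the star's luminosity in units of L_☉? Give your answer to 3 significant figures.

d = 1/p = 1000/83.6 mas = 11.96 pc
M = m − 5 log₁₀ d + 5 = 6.80 − 5·1.0778 + 5 = 6.411
M − M_☉ = 6.411 − 4.83 = 1.581
L/L_☉ = 10^(−0.4 × 1.581) = 0.2331

L/L_☉ ≈ 0.233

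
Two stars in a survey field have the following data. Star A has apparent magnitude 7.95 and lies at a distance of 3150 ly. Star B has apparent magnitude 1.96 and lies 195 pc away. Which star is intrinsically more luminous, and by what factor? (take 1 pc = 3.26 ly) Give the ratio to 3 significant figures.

Star A: d = 3150 ly / 3.26 = 966.3 pc
Star A: M = m − 5 log₁₀ d + 5 = 7.95 − 5·2.9851 + 5 = -1.975
Star B: M = m − 5 log₁₀ d + 5 = 1.96 − 5·2.2900 + 5 = -4.490
ΔM = M_A − M_B = -1.975 − (-4.490) = 2.515; smaller M is more luminous → Star B.
L ratio = 10^(0.4 |ΔM|) = 10^1.006 = 10.14

Star B is more luminous, by a factor of 10.1.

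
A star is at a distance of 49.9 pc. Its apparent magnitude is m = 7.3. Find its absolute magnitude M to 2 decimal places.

5 log₁₀(d/10 pc) = 5 log₁₀(49.90) − 5 = 3.491
M = m − 5 log₁₀(d/10) = 7.3 − 3.491 = 3.809

M ≈ 3.81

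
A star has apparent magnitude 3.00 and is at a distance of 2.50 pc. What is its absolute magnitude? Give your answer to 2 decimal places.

5 log₁₀(d/10 pc) = 5 log₁₀(2.500) − 5 = -3.010
M = m − 5 log₁₀(d/10) = 3.00 + 3.010 = 6.010

M ≈ 6.01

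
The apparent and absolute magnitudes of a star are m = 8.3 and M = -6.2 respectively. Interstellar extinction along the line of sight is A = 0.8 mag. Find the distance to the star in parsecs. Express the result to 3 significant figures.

d ≈ 5500 pc

m − M = 5 log₁₀(d/10 pc) + A  ⇒  8.3 − (-6.2) − 0.8 = 5 log₁₀(d/10)
13.700 = 5 log₁₀(d/10)
log₁₀ d = (m − M − A)/5 + 1 = 3.7400
d = 10^3.7400 = 5495 pc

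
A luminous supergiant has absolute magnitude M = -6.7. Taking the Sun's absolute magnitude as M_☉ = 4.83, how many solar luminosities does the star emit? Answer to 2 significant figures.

L/L_☉ ≈ 41000

M − M_☉ = -6.7 − 4.83 = -11.530
L/L_☉ = 10^(−0.4 (M − M_☉)) = 10^4.612 = 40930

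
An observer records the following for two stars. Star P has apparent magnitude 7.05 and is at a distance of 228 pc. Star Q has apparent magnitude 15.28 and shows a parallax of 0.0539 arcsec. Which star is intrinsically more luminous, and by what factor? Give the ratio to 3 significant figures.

Star P: M = m − 5 log₁₀ d + 5 = 7.05 − 5·2.3579 + 5 = 0.260
Star Q: d = 1/p = 1/0.0539″ = 18.55 pc
Star Q: M = m − 5 log₁₀ d + 5 = 15.28 − 5·1.2684 + 5 = 13.938
ΔM = M_P − M_Q = 0.260 − (13.938) = -13.678; smaller M is more luminous → Star P.
L ratio = 10^(0.4 |ΔM|) = 10^5.471 = 295800

Star P is more luminous, by a factor of 296000.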